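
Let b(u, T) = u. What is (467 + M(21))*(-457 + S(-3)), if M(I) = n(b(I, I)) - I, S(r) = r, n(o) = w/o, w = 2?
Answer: -4309280/21 ≈ -2.0520e+5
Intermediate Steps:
n(o) = 2/o
M(I) = -I + 2/I (M(I) = 2/I - I = -I + 2/I)
(467 + M(21))*(-457 + S(-3)) = (467 + (-1*21 + 2/21))*(-457 - 3) = (467 + (-21 + 2*(1/21)))*(-460) = (467 + (-21 + 2/21))*(-460) = (467 - 439/21)*(-460) = (9368/21)*(-460) = -4309280/21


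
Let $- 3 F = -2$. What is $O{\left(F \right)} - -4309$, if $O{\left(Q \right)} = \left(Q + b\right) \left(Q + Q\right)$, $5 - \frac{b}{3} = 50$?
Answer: $\frac{37169}{9} \approx 4129.9$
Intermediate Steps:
$b = -135$ ($b = 15 - 150 = -135$)
$F = \frac{2}{3}$ ($F = \left(- \frac{1}{3}\right) \left(-2\right) = \frac{2}{3} \approx 0.66667$)
$O{\left(Q \right)} = 2 Q \left(-135 + Q\right)$ ($O{\left(Q \right)} = \left(Q - 135\right) \left(Q + Q\right) = \left(-135 + Q\right) 2 Q = 2 Q \left(-135 + Q\right)$)
$O{\left(F \right)} - -4309 = 2 \cdot \frac{2}{3} \left(-135 + \frac{2}{3}\right) - -4309 = 2 \cdot \frac{2}{3} \left(- \frac{403}{3}\right) + 4309 = - \frac{1612}{9} + 4309 = \frac{37169}{9}$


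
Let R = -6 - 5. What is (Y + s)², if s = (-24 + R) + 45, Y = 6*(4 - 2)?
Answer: 484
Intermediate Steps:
R = -11
Y = 12 (Y = 6*2 = 12)
s = 10 (s = (-24 - 11) + 45 = -35 + 45 = 10)
(Y + s)² = (12 + 10)² = 22² = 484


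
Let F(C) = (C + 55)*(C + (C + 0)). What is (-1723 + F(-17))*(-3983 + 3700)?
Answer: 853245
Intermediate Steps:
F(C) = 2*C*(55 + C) (F(C) = (55 + C)*(C + C) = (55 + C)*(2*C) = 2*C*(55 + C))
(-1723 + F(-17))*(-3983 + 3700) = (-1723 + 2*(-17)*(55 - 17))*(-3983 + 3700) = (-1723 + 2*(-17)*38)*(-283) = (-1723 - 1292)*(-283) = -3015*(-283) = 853245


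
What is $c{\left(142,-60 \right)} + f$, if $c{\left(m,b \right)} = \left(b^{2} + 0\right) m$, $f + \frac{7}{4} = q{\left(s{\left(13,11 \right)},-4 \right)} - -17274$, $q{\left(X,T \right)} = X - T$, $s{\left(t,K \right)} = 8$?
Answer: $\frac{2113937}{4} \approx 5.2848 \cdot 10^{5}$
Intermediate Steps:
$f = \frac{69137}{4}$ ($f = - \frac{7}{4} + \left(\left(8 - -4\right) - -17274\right) = - \frac{7}{4} + \left(\left(8 + 4\right) + 17274\right) = - \frac{7}{4} + \left(12 + 17274\right) = - \frac{7}{4} + 17286 = \frac{69137}{4} \approx 17284.0$)
$c{\left(m,b \right)} = m b^{2}$ ($c{\left(m,b \right)} = b^{2} m = m b^{2}$)
$c{\left(142,-60 \right)} + f = 142 \left(-60\right)^{2} + \frac{69137}{4} = 142 \cdot 3600 + \frac{69137}{4} = 511200 + \frac{69137}{4} = \frac{2113937}{4}$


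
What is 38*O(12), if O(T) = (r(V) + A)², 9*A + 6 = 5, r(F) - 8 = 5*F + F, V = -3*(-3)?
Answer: 11789462/81 ≈ 1.4555e+5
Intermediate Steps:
V = 9
r(F) = 8 + 6*F (r(F) = 8 + (5*F + F) = 8 + 6*F)
A = -⅑ (A = -⅔ + (⅑)*5 = -⅔ + 5/9 = -⅑ ≈ -0.11111)
O(T) = 310249/81 (O(T) = ((8 + 6*9) - ⅑)² = ((8 + 54) - ⅑)² = (62 - ⅑)² = (557/9)² = 310249/81)
38*O(12) = 38*(310249/81) = 11789462/81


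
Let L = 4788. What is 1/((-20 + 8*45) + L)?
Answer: 1/5128 ≈ 0.00019501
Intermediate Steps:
1/((-20 + 8*45) + L) = 1/((-20 + 8*45) + 4788) = 1/((-20 + 360) + 4788) = 1/(340 + 4788) = 1/5128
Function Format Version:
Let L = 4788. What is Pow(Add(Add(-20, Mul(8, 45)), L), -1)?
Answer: Rational(1, 5128) ≈ 0.00019501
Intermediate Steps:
Pow(Add(Add(-20, Mul(8, 45)), L), -1) = Pow(Add(Add(-20, Mul(8, 45)), 4788), -1) = Pow(Add(Add(-20, 360), 4788), -1) = Pow(Add(340, 4788), -1) = Pow(5128, -1) = Rational(1, 5128)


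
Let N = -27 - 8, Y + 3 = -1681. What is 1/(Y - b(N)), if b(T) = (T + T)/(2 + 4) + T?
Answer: -3/4912 ≈ -0.00061075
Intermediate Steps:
Y = -1684 (Y = -3 - 1681 = -1684)
N = -35
b(T) = 4*T/3 (b(T) = (2*T)/6 + T = (2*T)*(⅙) + T = T/3 + T = 4*T/3)
1/(Y - b(N)) = 1/(-1684 - 4*(-35)/3) = 1/(-1684 - 1*(-140/3)) = 1/(-1684 + 140/3) = 1/(-4912/3) = -3/4912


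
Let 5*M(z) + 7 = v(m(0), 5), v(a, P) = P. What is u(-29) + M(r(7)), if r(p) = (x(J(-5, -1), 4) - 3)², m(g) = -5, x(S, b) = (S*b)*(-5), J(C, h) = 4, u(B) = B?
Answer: -147/5 ≈ -29.400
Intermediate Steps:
x(S, b) = -5*S*b
r(p) = 6889 (r(p) = (-5*4*4 - 3)² = (-80 - 3)² = (-83)² = 6889)
M(z) = -⅖ (M(z) = -7/5 + (⅕)*5 = -7/5 + 1 = -⅖)
u(-29) + M(r(7)) = -29 - ⅖ = -147/5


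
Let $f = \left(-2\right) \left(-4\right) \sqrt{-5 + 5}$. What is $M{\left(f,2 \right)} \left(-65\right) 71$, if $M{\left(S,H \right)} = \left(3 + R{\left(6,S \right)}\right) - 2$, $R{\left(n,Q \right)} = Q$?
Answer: $-4615$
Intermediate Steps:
$f = 0$ ($f = 8 \sqrt{0} = 8 \cdot 0 = 0$)
$M{\left(S,H \right)} = 1 + S$ ($M{\left(S,H \right)} = \left(3 + S\right) - 2 = 1 + S$)
$M{\left(f,2 \right)} \left(-65\right) 71 = \left(1 + 0\right) \left(-65\right) 71 = 1 \left(-65\right) 71 = \left(-65\right) 71 = -4615$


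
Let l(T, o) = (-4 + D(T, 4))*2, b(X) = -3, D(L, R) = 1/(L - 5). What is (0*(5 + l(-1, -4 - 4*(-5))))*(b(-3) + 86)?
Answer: 0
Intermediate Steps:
D(L, R) = 1/(-5 + L)
l(T, o) = -8 + 2/(-5 + T) (l(T, o) = (-4 + 1/(-5 + T))*2 = -8 + 2/(-5 + T))
(0*(5 + l(-1, -4 - 4*(-5))))*(b(-3) + 86) = (0*(5 + 2*(21 - 4*(-1))/(-5 - 1)))*(-3 + 86) = (0*(5 + 2*(21 + 4)/(-6)))*83 = (0*(5 + 2*(-⅙)*25))*83 = (0*(5 - 25/3))*83 = (0*(-10/3))*83 = 0*83 = 0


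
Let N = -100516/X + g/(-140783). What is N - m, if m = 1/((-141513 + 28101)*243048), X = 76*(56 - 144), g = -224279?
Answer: 709557194848953673/42686835608390688 ≈ 16.622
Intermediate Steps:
X = -6688 (X = 76*(-88) = -6688)
N = 3912730495/235389176 (N = -100516/(-6688) - 224279/(-140783) = -100516*(-1/6688) - 224279*(-1/140783) = 25129/1672 + 224279/140783 = 3912730495/235389176 ≈ 16.622)
m = -1/27564559776 (m = (1/243048)/(-113412) = -1/113412*1/243048 = -1/27564559776 ≈ -3.6278e-11)
N - m = 3912730495/235389176 - 1*(-1/27564559776) = 3912730495/235389176 + 1/27564559776 = 709557194848953673/42686835608390688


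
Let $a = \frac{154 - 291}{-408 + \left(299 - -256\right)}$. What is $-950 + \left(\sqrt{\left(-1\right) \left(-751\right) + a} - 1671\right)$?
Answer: $-2621 + \frac{2 \sqrt{82695}}{21} \approx -2593.6$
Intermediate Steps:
$a = - \frac{137}{147}$ ($a = - \frac{137}{-408 + \left(299 + 256\right)} = - \frac{137}{-408 + 555} = - \frac{137}{147} \approx -0.93197$)
$-950 + \left(\sqrt{\left(-1\right) \left(-751\right) + a} - 1671\right) = -950 + \left(\sqrt{\left(-1\right) \left(-751\right) - \frac{137}{147}} - 1671\right) = -950 - \left(1671 - \sqrt{751 - \frac{137}{147}}\right) = -950 - \left(1671 - \sqrt{\frac{110260}{147}}\right) = -950 - \left(1671 - \frac{2 \sqrt{82695}}{21}\right) = -2621 + \frac{2 \sqrt{82695}}{21}$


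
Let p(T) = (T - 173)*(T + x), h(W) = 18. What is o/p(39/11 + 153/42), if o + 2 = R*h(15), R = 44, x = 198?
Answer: -3747128/161376093 ≈ -0.023220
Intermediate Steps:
o = 790 (o = -2 + 44*18 = -2 + 792 = 790)
p(T) = (-173 + T)*(198 + T) (p(T) = (T - 173)*(T + 198) = (-173 + T)*(198 + T))
o/p(39/11 + 153/42) = 790/(-34254 + (39/11 + 153/42)² + 25*(39/11 + 153/42)) = 790/(-34254 + (39*(1/11) + 153*(1/42))² + 25*(39*(1/11) + 153*(1/42))) = 790/(-34254 + (39/11 + 51/14)² + 25*(39/11 + 51/14)) = 790/(-34254 + (1107/154)² + 25*(1107/154)) = 790/(-34254 + 1225449/23716 + 27675/154) = 790/(-806880465/23716) = 790*(-23716/806880465) = -3747128/161376093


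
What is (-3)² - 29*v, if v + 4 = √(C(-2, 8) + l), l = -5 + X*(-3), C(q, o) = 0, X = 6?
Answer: 125 - 29*I*√23 ≈ 125.0 - 139.08*I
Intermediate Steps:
l = -23 (l = -5 + 6*(-3) = -5 - 18 = -23)
v = -4 + I*√23 (v = -4 + √(0 - 23) = -4 + √(-23) = -4 + I*√23 ≈ -4.0 + 4.7958*I)
(-3)² - 29*v = (-3)² - 29*(-4 + I*√23) = 9 + (116 - 29*I*√23) = 125 - 29*I*√23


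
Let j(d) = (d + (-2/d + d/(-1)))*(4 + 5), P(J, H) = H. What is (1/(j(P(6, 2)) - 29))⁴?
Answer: 1/2085136 ≈ 4.7958e-7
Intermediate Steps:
j(d) = -18/d (j(d) = (d + (-2/d + d*(-1)))*9 = (d + (-2/d - d))*9 = (d + (-d - 2/d))*9 = -2/d*9 = -18/d)
(1/(j(P(6, 2)) - 29))⁴ = (1/(-18/2 - 29))⁴ = (1/(-18*½ - 29))⁴ = (1/(-9 - 29))⁴ = (1/(-38))⁴ = (-1/38)⁴ = 1/2085136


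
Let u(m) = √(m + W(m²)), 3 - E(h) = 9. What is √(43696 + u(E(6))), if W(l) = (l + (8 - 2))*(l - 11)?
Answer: √(43696 + 6*√29) ≈ 209.11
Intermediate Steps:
E(h) = -6 (E(h) = 3 - 1*9 = 3 - 9 = -6)
W(l) = (-11 + l)*(6 + l) (W(l) = (l + 6)*(-11 + l) = (6 + l)*(-11 + l) = (-11 + l)*(6 + l))
u(m) = √(-66 + m + m⁴ - 5*m²) (u(m) = √(m + (-66 + (m²)² - 5*m²)) = √(m + (-66 + m⁴ - 5*m²)) = √(-66 + m + m⁴ - 5*m²))
√(43696 + u(E(6))) = √(43696 + √(-66 - 6 + (-6)⁴ - 5*(-6)²)) = √(43696 + √(-66 - 6 + 1296 - 5*36)) = √(43696 + √(-66 - 6 + 1296 - 180)) = √(43696 + √1044) = √(43696 + 6*√29)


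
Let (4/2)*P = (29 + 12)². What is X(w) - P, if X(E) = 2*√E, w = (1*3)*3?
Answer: -1669/2 ≈ -834.50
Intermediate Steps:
w = 9 (w = 3*3 = 9)
P = 1681/2 (P = (29 + 12)²/2 = (½)*41² = (½)*1681 = 1681/2 ≈ 840.50)
X(w) - P = 2*√9 - 1*1681/2 = 2*3 - 1681/2 = 6 - 1681/2 = -1669/2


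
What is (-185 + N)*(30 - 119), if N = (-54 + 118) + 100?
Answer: 1869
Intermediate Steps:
N = 164 (N = 64 + 100 = 164)
(-185 + N)*(30 - 119) = (-185 + 164)*(30 - 119) = -21*(-89) = 1869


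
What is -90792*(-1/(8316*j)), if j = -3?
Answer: -2522/693 ≈ -3.6392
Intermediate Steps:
-90792*(-1/(8316*j)) = -90792/((4*(-3))*((7*(-27))*11)) = -90792/((-(-2268)*11)) = -90792/((-12*(-2079))) = -90792/24948 = -90792*1/24948 = -2522/693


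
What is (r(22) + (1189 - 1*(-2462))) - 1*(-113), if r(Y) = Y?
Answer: 3786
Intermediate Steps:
(r(22) + (1189 - 1*(-2462))) - 1*(-113) = (22 + (1189 - 1*(-2462))) - 1*(-113) = (22 + (1189 + 2462)) + 113 = (22 + 3651) + 113 = 3673 + 113 = 3786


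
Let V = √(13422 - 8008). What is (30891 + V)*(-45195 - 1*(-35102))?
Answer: -311782863 - 10093*√5414 ≈ -3.1253e+8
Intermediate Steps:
V = √5414 ≈ 73.580
(30891 + V)*(-45195 - 1*(-35102)) = (30891 + √5414)*(-45195 - 1*(-35102)) = (30891 + √5414)*(-45195 + 35102) = (30891 + √5414)*(-10093) = -311782863 - 10093*√5414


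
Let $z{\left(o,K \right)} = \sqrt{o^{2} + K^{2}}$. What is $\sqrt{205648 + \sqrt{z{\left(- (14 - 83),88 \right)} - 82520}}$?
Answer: $\sqrt{205648 + i \sqrt{82520 - \sqrt{12505}}} \approx 453.48 + 0.317 i$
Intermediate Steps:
$z{\left(o,K \right)} = \sqrt{K^{2} + o^{2}}$
$\sqrt{205648 + \sqrt{z{\left(- (14 - 83),88 \right)} - 82520}} = \sqrt{205648 + \sqrt{\sqrt{88^{2} + \left(- (14 - 83)\right)^{2}} - 82520}} = \sqrt{205648 + \sqrt{\sqrt{7744 + \left(- (14 - 83)\right)^{2}} - 82520}} = \sqrt{205648 + \sqrt{\sqrt{7744 + \left(\left(-1\right) \left(-69\right)\right)^{2}} - 82520}} = \sqrt{205648 + \sqrt{\sqrt{7744 + 69^{2}} - 82520}} = \sqrt{205648 + \sqrt{\sqrt{7744 + 4761} - 82520}} = \sqrt{205648 + \sqrt{\sqrt{12505} - 82520}} = \sqrt{205648 + \sqrt{-82520 + \sqrt{12505}}}$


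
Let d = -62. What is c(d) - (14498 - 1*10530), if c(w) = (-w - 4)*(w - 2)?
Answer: -7680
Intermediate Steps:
c(w) = (-4 - w)*(-2 + w)
c(d) - (14498 - 1*10530) = (8 - 1*(-62)**2 - 2*(-62)) - (14498 - 1*10530) = (8 - 1*3844 + 124) - (14498 - 10530) = (8 - 3844 + 124) - 1*3968 = -3712 - 3968 = -7680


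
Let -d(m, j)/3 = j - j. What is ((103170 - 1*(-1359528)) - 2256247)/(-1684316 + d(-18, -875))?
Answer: 793549/1684316 ≈ 0.47114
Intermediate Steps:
d(m, j) = 0 (d(m, j) = -3*(j - j) = -3*0 = 0)
((103170 - 1*(-1359528)) - 2256247)/(-1684316 + d(-18, -875)) = ((103170 - 1*(-1359528)) - 2256247)/(-1684316 + 0) = ((103170 + 1359528) - 2256247)/(-1684316) = (1462698 - 2256247)*(-1/1684316) = -793549*(-1/1684316) = 793549/1684316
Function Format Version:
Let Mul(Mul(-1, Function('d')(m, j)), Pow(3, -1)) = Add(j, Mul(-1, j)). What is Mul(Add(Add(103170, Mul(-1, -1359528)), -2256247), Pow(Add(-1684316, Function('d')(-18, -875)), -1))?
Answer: Rational(793549, 1684316) ≈ 0.47114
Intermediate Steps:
Function('d')(m, j) = 0 (Function('d')(m, j) = Mul(-3, Add(j, Mul(-1, j))) = Mul(-3, 0) = 0)
Mul(Add(Add(103170, Mul(-1, -1359528)), -2256247), Pow(Add(-1684316, Function('d')(-18, -875)), -1)) = Mul(Add(Add(103170, Mul(-1, -1359528)), -2256247), Pow(Add(-1684316, 0), -1)) = Mul(Add(Add(103170, 1359528), -2256247), Pow(-1684316, -1)) = Mul(Add(1462698, -2256247), Rational(-1, 1684316)) = Mul(-793549, Rational(-1, 1684316)) = Rational(793549, 1684316)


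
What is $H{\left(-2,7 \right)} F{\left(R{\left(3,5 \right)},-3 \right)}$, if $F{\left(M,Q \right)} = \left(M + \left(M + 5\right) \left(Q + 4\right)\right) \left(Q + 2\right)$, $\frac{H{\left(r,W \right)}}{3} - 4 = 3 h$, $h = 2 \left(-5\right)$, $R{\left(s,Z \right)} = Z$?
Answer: $1170$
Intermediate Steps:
$h = -10$
$H{\left(r,W \right)} = -78$ ($H{\left(r,W \right)} = 12 + 3 \cdot 3 \left(-10\right) = 12 + 3 \left(-30\right) = 12 - 90 = -78$)
$F{\left(M,Q \right)} = \left(2 + Q\right) \left(M + \left(4 + Q\right) \left(5 + M\right)\right)$ ($F{\left(M,Q \right)} = \left(M + \left(5 + M\right) \left(4 + Q\right)\right) \left(2 + Q\right) = \left(M + \left(4 + Q\right) \left(5 + M\right)\right) \left(2 + Q\right) = \left(2 + Q\right) \left(M + \left(4 + Q\right) \left(5 + M\right)\right)$)
$H{\left(-2,7 \right)} F{\left(R{\left(3,5 \right)},-3 \right)} = - 78 \left(40 + 5 \left(-3\right)^{2} + 10 \cdot 5 + 30 \left(-3\right) + 5 \left(-3\right)^{2} + 7 \cdot 5 \left(-3\right)\right) = - 78 \left(40 + 5 \cdot 9 + 50 - 90 + 5 \cdot 9 - 105\right) = - 78 \left(40 + 45 + 50 - 90 + 45 - 105\right) = \left(-78\right) \left(-15\right) = 1170$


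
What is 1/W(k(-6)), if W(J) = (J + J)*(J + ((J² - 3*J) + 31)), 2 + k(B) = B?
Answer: -1/1776 ≈ -0.00056306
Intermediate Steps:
k(B) = -2 + B
W(J) = 2*J*(31 + J² - 2*J) (W(J) = (2*J)*(J + (31 + J² - 3*J)) = (2*J)*(31 + J² - 2*J) = 2*J*(31 + J² - 2*J))
1/W(k(-6)) = 1/(2*(-2 - 6)*(31 + (-2 - 6)² - 2*(-2 - 6))) = 1/(2*(-8)*(31 + (-8)² - 2*(-8))) = 1/(2*(-8)*(31 + 64 + 16)) = 1/(2*(-8)*111) = 1/(-1776) = -1/1776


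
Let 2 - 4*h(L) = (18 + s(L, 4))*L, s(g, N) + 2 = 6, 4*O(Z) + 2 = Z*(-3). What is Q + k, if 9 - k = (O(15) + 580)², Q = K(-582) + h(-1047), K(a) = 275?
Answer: -5069841/16 ≈ -3.1687e+5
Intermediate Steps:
O(Z) = -½ - 3*Z/4 (O(Z) = -½ + (Z*(-3))/4 = -½ + (-3*Z)/4 = -½ - 3*Z/4)
s(g, N) = 4 (s(g, N) = -2 + 6 = 4)
h(L) = ½ - 11*L/2 (h(L) = ½ - (18 + 4)*L/4 = ½ - 11*L/2)
Q = 6034 (Q = 275 + (½ - 11/2*(-1047)) = 275 + (½ + 11517/2) = 275 + 5759 = 6034)
k = -5166385/16 (k = 9 - ((-½ - ¾*15) + 580)² = 9 - ((-½ - 45/4) + 580)² = 9 - (-47/4 + 580)² = 9 - (2273/4)² = 9 - 1*5166529/16 = 9 - 5166529/16 = -5166385/16 ≈ -3.2290e+5)
Q + k = 6034 - 5166385/16 = -5069841/16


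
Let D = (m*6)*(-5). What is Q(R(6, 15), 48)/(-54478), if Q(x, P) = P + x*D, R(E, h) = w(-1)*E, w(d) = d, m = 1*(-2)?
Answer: 156/27239 ≈ 0.0057271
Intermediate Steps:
m = -2
D = 60 (D = -2*6*(-5) = -12*(-5) = 60)
R(E, h) = -E
Q(x, P) = P + 60*x (Q(x, P) = P + x*60 = P + 60*x)
Q(R(6, 15), 48)/(-54478) = (48 + 60*(-1*6))/(-54478) = (48 + 60*(-6))*(-1/54478) = (48 - 360)*(-1/54478) = -312*(-1/54478) = 156/27239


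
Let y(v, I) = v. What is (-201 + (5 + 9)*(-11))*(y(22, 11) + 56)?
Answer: -27690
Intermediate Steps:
(-201 + (5 + 9)*(-11))*(y(22, 11) + 56) = (-201 + (5 + 9)*(-11))*(22 + 56) = (-201 + 14*(-11))*78 = (-201 - 154)*78 = -355*78 = -27690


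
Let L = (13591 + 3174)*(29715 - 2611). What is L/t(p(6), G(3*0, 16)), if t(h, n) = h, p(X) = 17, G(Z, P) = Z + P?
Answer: 454398560/17 ≈ 2.6729e+7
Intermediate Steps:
G(Z, P) = P + Z
L = 454398560 (L = 16765*27104 = 454398560)
L/t(p(6), G(3*0, 16)) = 454398560/17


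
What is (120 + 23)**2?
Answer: 20449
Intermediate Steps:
(120 + 23)**2 = 143**2 = 20449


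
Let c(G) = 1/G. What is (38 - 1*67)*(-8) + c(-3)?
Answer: 695/3 ≈ 231.67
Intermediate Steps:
(38 - 1*67)*(-8) + c(-3) = (38 - 1*67)*(-8) + 1/(-3) = (38 - 67)*(-8) - ⅓ = -29*(-8) - ⅓ = 232 - ⅓ = 695/3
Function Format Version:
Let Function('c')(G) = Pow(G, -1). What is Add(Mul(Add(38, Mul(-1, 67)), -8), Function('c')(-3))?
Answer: Rational(695, 3) ≈ 231.67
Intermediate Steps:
Add(Mul(Add(38, Mul(-1, 67)), -8), Function('c')(-3)) = Add(Mul(Add(38, Mul(-1, 67)), -8), Pow(-3, -1)) = Add(Mul(Add(38, -67), -8), Rational(-1, 3)) = Add(Mul(-29, -8), Rational(-1, 3)) = Add(232, Rational(-1, 3)) = Rational(695, 3)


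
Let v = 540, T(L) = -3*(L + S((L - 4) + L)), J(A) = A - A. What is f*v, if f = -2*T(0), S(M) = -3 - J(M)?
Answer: -9720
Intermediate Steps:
J(A) = 0
S(M) = -3 (S(M) = -3 - 1*0 = -3 + 0 = -3)
T(L) = 9 - 3*L (T(L) = -3*(L - 3) = -3*(-3 + L) = 9 - 3*L)
f = -18 (f = -2*(9 - 3*0) = -2*(9 + 0) = -2*9 = -18)
f*v = -18*540 = -9720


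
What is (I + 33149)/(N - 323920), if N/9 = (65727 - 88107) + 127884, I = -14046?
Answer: 19103/625616 ≈ 0.030535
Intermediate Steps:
N = 949536 (N = 9*((65727 - 88107) + 127884) = 9*(-22380 + 127884) = 9*105504 = 949536)
(I + 33149)/(N - 323920) = (-14046 + 33149)/(949536 - 323920) = 19103/625616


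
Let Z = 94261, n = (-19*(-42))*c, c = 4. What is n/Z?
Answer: 3192/94261 ≈ 0.033863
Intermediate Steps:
n = 3192 (n = -19*(-42)*4 = 798*4 = 3192)
n/Z = 3192/94261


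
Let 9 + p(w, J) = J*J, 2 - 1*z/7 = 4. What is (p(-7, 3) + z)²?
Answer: 196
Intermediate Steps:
z = -14 (z = 14 - 7*4 = 14 - 28 = -14)
p(w, J) = -9 + J² (p(w, J) = -9 + J*J = -9 + J²)
(p(-7, 3) + z)² = ((-9 + 3²) - 14)² = ((-9 + 9) - 14)² = (0 - 14)² = (-14)² = 196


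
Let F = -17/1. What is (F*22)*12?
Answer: -4488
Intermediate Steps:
F = -17 (F = -17*1 = -17)
(F*22)*12 = -17*22*12 = -374*12 = -4488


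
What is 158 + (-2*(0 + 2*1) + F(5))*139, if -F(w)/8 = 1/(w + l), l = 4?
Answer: -4694/9 ≈ -521.56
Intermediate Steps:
F(w) = -8/(4 + w) (F(w) = -8/(w + 4) = -8/(4 + w))
158 + (-2*(0 + 2*1) + F(5))*139 = 158 + (-2*(0 + 2*1) - 8/(4 + 5))*139 = 158 + (-2*(0 + 2) - 8/9)*139 = 158 + (-2*2 - 8*⅑)*139 = 158 + (-4 - 8/9)*139 = 158 - 44/9*139 = 158 - 6116/9 = -4694/9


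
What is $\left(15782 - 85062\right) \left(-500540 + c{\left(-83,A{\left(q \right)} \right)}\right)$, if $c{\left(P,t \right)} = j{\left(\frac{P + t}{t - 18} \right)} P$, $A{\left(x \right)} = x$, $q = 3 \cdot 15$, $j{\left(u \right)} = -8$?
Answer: $34631409280$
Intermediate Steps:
$q = 45$
$c{\left(P,t \right)} = - 8 P$
$\left(15782 - 85062\right) \left(-500540 + c{\left(-83,A{\left(q \right)} \right)}\right) = \left(15782 - 85062\right) \left(-500540 - -664\right) = - 69280 \left(-500540 + 664\right) = \left(-69280\right) \left(-499876\right) = 34631409280$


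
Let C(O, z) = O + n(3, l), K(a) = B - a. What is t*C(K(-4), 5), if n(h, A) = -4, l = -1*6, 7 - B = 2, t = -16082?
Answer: -80410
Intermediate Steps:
B = 5 (B = 7 - 1*2 = 7 - 2 = 5)
K(a) = 5 - a
l = -6
C(O, z) = -4 + O (C(O, z) = O - 4 = -4 + O)
t*C(K(-4), 5) = -16082*(-4 + (5 - 1*(-4))) = -16082*(-4 + (5 + 4)) = -16082*(-4 + 9) = -16082*5 = -80410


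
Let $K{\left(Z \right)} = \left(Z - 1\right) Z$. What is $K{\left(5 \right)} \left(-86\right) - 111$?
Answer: $-1831$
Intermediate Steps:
$K{\left(Z \right)} = Z \left(-1 + Z\right)$ ($K{\left(Z \right)} = \left(Z - 1\right) Z = \left(-1 + Z\right) Z = Z \left(-1 + Z\right)$)
$K{\left(5 \right)} \left(-86\right) - 111 = 5 \left(-1 + 5\right) \left(-86\right) - 111 = 5 \cdot 4 \left(-86\right) - 111 = 20 \left(-86\right) - 111 = -1720 - 111 = -1831$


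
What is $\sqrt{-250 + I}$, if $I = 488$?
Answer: $\sqrt{238} \approx 15.427$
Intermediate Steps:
$\sqrt{-250 + I} = \sqrt{-250 + 488} = \sqrt{238}$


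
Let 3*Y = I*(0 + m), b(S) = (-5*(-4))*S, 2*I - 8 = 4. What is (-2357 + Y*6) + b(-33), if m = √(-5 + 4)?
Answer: -3017 + 12*I ≈ -3017.0 + 12.0*I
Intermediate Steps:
I = 6 (I = 4 + (½)*4 = 4 + 2 = 6)
b(S) = 20*S
m = I (m = √(-1) = I ≈ 1.0*I)
Y = 2*I (Y = (6*(0 + I))/3 = (6*I)/3 = 2*I ≈ 2.0*I)
(-2357 + Y*6) + b(-33) = (-2357 + (2*I)*6) + 20*(-33) = (-2357 + 12*I) - 660 = -3017 + 12*I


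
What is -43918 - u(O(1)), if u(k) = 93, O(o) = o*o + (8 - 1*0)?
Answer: -44011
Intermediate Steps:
O(o) = 8 + o**2 (O(o) = o**2 + (8 + 0) = o**2 + 8 = 8 + o**2)
-43918 - u(O(1)) = -43918 - 1*93 = -43918 - 93 = -44011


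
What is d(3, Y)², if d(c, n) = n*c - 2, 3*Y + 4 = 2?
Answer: 16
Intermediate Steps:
Y = -⅔ (Y = -4/3 + (⅓)*2 = -4/3 + ⅔ = -⅔ ≈ -0.66667)
d(c, n) = -2 + c*n (d(c, n) = c*n - 2 = -2 + c*n)
d(3, Y)² = (-2 + 3*(-⅔))² = (-2 - 2)² = (-4)² = 16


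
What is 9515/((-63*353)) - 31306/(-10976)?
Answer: 42269821/17435376 ≈ 2.4244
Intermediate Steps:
9515/((-63*353)) - 31306/(-10976) = 9515/(-22239) - 31306*(-1/10976) = 9515*(-1/22239) + 15653/5488 = -9515/22239 + 15653/5488 = 42269821/17435376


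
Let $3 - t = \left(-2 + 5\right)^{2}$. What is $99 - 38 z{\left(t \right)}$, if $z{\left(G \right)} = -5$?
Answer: $289$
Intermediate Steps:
$t = -6$ ($t = 3 - \left(-2 + 5\right)^{2} = 3 - 3^{2} = 3 - 9 = -6$)
$99 - 38 z{\left(t \right)} = 99 - -190 = 99 + 190 = 289$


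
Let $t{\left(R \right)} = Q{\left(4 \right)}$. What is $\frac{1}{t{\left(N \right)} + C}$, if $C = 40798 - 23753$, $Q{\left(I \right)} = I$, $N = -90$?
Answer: $\frac{1}{17049} \approx 5.8654 \cdot 10^{-5}$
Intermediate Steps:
$t{\left(R \right)} = 4$
$C = 17045$
$\frac{1}{t{\left(N \right)} + C} = \frac{1}{4 + 17045} = \frac{1}{17049}$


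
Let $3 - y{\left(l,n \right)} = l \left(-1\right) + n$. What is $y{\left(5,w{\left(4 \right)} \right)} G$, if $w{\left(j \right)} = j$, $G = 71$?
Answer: $284$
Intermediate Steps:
$y{\left(l,n \right)} = 3 + l - n$ ($y{\left(l,n \right)} = 3 - \left(l \left(-1\right) + n\right) = 3 - \left(- l + n\right) = 3 - \left(n - l\right) = 3 + \left(l - n\right) = 3 + l - n$)
$y{\left(5,w{\left(4 \right)} \right)} G = \left(3 + 5 - 4\right) 71 = 4 \cdot 71 = 284$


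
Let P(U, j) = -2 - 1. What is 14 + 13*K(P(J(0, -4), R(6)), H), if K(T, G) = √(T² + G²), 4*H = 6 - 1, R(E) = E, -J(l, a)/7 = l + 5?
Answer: 225/4 ≈ 56.250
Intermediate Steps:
J(l, a) = -35 - 7*l (J(l, a) = -7*(l + 5) = -7*(5 + l) = -35 - 7*l)
P(U, j) = -3
H = 5/4 (H = (6 - 1)/4 = (¼)*5 = 5/4 ≈ 1.2500)
K(T, G) = √(G² + T²)
14 + 13*K(P(J(0, -4), R(6)), H) = 14 + 13*√((5/4)² + (-3)²) = 14 + 13*√(25/16 + 9) = 14 + 13*√(169/16) = 14 + 13*(13/4) = 14 + 169/4 = 225/4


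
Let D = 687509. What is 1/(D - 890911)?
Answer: -1/203402 ≈ -4.9164e-6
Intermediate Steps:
1/(D - 890911) = 1/(687509 - 890911) = 1/(-203402) = -1/203402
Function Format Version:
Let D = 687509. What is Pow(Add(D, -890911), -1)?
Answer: Rational(-1, 203402) ≈ -4.9164e-6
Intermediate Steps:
Pow(Add(D, -890911), -1) = Pow(Add(687509, -890911), -1) = Pow(-203402, -1) = Rational(-1, 203402)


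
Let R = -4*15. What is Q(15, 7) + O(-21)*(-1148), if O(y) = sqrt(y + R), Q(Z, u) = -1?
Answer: -1 - 10332*I ≈ -1.0 - 10332.0*I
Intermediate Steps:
R = -60
O(y) = sqrt(-60 + y) (O(y) = sqrt(y - 60) = sqrt(-60 + y))
Q(15, 7) + O(-21)*(-1148) = -1 + sqrt(-60 - 21)*(-1148) = -1 + sqrt(-81)*(-1148) = -1 + (9*I)*(-1148) = -1 - 10332*I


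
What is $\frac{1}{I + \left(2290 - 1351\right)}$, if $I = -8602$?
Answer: $- \frac{1}{7663} \approx -0.0001305$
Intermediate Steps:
$\frac{1}{I + \left(2290 - 1351\right)} = \frac{1}{-8602 + \left(2290 - 1351\right)} = \frac{1}{-8602 + 939} = \frac{1}{-7663} = - \frac{1}{7663}$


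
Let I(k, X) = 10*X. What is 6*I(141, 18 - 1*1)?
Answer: 1020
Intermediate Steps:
6*I(141, 18 - 1*1) = 6*(10*(18 - 1*1)) = 6*(10*(18 - 1)) = 6*(10*17) = 6*170 = 1020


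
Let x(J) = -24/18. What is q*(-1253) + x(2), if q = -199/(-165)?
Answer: -83189/55 ≈ -1512.5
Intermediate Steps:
x(J) = -4/3 (x(J) = -24*1/18 = -4/3)
q = 199/165 (q = -199*(-1/165) = 199/165 ≈ 1.2061)
q*(-1253) + x(2) = (199/165)*(-1253) - 4/3 = -249347/165 - 4/3 = -83189/55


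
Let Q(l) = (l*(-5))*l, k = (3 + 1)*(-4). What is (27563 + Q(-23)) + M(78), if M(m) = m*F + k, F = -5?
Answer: 24512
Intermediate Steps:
k = -16 (k = 4*(-4) = -16)
Q(l) = -5*l² (Q(l) = (-5*l)*l = -5*l²)
M(m) = -16 - 5*m (M(m) = m*(-5) - 16 = -5*m - 16 = -16 - 5*m)
(27563 + Q(-23)) + M(78) = (27563 - 5*(-23)²) + (-16 - 5*78) = (27563 - 5*529) + (-16 - 390) = (27563 - 2645) - 406 = 24918 - 406 = 24512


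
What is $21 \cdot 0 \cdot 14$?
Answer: $0$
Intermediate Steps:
$21 \cdot 0 \cdot 14 = 0 \cdot 14 = 0$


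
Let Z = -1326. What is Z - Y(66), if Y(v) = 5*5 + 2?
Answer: -1353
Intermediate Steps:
Y(v) = 27 (Y(v) = 25 + 2 = 27)
Z - Y(66) = -1326 - 1*27 = -1326 - 27 = -1353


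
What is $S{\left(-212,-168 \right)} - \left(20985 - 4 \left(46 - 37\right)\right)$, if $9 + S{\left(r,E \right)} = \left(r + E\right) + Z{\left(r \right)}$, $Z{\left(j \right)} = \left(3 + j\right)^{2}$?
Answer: $22343$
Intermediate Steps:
$S{\left(r,E \right)} = -9 + E + r + \left(3 + r\right)^{2}$ ($S{\left(r,E \right)} = -9 + \left(\left(r + E\right) + \left(3 + r\right)^{2}\right) = -9 + \left(\left(E + r\right) + \left(3 + r\right)^{2}\right) = -9 + \left(E + r + \left(3 + r\right)^{2}\right) = -9 + E + r + \left(3 + r\right)^{2}$)
$S{\left(-212,-168 \right)} - \left(20985 - 4 \left(46 - 37\right)\right) = \left(-168 + \left(-212\right)^{2} + 7 \left(-212\right)\right) - \left(20985 - 4 \left(46 - 37\right)\right) = \left(-168 + 44944 - 1484\right) + \left(4 \cdot 9 - 20985\right) = 43292 + \left(36 - 20985\right) = 43292 - 20949 = 22343$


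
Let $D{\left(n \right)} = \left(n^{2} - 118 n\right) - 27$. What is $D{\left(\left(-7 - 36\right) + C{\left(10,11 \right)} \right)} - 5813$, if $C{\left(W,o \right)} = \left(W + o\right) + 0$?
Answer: $-2760$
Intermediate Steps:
$C{\left(W,o \right)} = W + o$
$D{\left(n \right)} = -27 + n^{2} - 118 n$
$D{\left(\left(-7 - 36\right) + C{\left(10,11 \right)} \right)} - 5813 = \left(-27 + \left(\left(-7 - 36\right) + \left(10 + 11\right)\right)^{2} - 118 \left(\left(-7 - 36\right) + \left(10 + 11\right)\right)\right) - 5813 = \left(-27 + \left(-43 + 21\right)^{2} - 118 \left(-43 + 21\right)\right) - 5813 = \left(-27 + \left(-22\right)^{2} - -2596\right) - 5813 = \left(-27 + 484 + 2596\right) - 5813 = 3053 - 5813 = -2760$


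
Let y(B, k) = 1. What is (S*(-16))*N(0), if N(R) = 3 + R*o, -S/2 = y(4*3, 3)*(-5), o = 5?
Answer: -480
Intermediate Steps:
S = 10 (S = -2*(-5) = 10)
N(R) = 3 + 5*R (N(R) = 3 + R*5 = 3 + 5*R)
(S*(-16))*N(0) = (10*(-16))*(3 + 5*0) = -160*(3 + 0) = -160*3 = -480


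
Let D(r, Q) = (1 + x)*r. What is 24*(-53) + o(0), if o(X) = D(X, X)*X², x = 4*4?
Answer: -1272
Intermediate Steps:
x = 16
D(r, Q) = 17*r (D(r, Q) = (1 + 16)*r = 17*r)
o(X) = 17*X³ (o(X) = (17*X)*X² = 17*X³)
24*(-53) + o(0) = 24*(-53) + 17*0³ = -1272 + 17*0 = -1272 + 0 = -1272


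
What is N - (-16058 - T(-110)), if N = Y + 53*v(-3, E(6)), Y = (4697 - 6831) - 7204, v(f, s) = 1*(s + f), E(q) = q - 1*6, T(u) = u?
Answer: 6451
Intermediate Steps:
E(q) = -6 + q (E(q) = q - 6 = -6 + q)
v(f, s) = f + s (v(f, s) = 1*(f + s) = f + s)
Y = -9338 (Y = -2134 - 7204 = -9338)
N = -9497 (N = -9338 + 53*(-3 + (-6 + 6)) = -9338 + 53*(-3 + 0) = -9338 + 53*(-3) = -9338 - 159 = -9497)
N - (-16058 - T(-110)) = -9497 - (-16058 - 1*(-110)) = -9497 - (-16058 + 110) = -9497 - 1*(-15948) = -9497 + 15948 = 6451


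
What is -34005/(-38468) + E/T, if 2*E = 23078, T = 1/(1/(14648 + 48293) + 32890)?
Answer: 918893742537002437/2421214388 ≈ 3.7952e+8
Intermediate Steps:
T = 62941/2070129491 (T = 1/(1/62941 + 32890) = 1/(2070129491/62941) = 62941/2070129491 ≈ 3.0404e-5)
E = 11539 (E = (1/2)*23078 = 11539)
-34005/(-38468) + E/T = -34005/(-38468) + 11539/(62941/2070129491) = -34005*(-1/38468) + 11539*(2070129491/62941) = 34005/38468 + 23887224196649/62941 = 918893742537002437/2421214388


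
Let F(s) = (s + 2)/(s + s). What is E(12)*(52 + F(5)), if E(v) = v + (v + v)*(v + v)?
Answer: 154938/5 ≈ 30988.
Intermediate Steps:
F(s) = (2 + s)/(2*s) (F(s) = (2 + s)/((2*s)) = (2 + s)*(1/(2*s)) = (2 + s)/(2*s))
E(v) = v + 4*v**2 (E(v) = v + (2*v)*(2*v) = v + 4*v**2)
E(12)*(52 + F(5)) = (12*(1 + 4*12))*(52 + (1/2)*(2 + 5)/5) = (12*(1 + 48))*(52 + (1/2)*(1/5)*7) = (12*49)*(52 + 7/10) = 588*(527/10) = 154938/5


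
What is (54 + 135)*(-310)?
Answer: -58590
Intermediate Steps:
(54 + 135)*(-310) = 189*(-310) = -58590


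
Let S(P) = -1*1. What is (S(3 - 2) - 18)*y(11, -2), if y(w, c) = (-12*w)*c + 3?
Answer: -5073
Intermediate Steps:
y(w, c) = 3 - 12*c*w (y(w, c) = -12*c*w + 3 = 3 - 12*c*w)
S(P) = -1
(S(3 - 2) - 18)*y(11, -2) = (-1 - 18)*(3 - 12*(-2)*11) = -19*(3 + 264) = -19*267 = -5073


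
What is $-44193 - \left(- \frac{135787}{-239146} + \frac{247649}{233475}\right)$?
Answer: $- \frac{2467589950721129}{55834612350} \approx -44195.0$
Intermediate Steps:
$-44193 - \left(- \frac{135787}{-239146} + \frac{247649}{233475}\right) = -44193 - \left(\left(-135787\right) \left(- \frac{1}{239146}\right) + 247649 \cdot \frac{1}{233475}\right) = -44193 - \left(\frac{135787}{239146} + \frac{247649}{233475}\right) = -44193 - \frac{90927137579}{55834612350} = - \frac{2467589950721129}{55834612350}$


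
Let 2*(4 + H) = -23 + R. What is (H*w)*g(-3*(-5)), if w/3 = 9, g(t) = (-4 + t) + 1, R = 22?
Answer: -1458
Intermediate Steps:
g(t) = -3 + t
w = 27 (w = 3*9 = 27)
H = -9/2 (H = -4 + (-23 + 22)/2 = -4 + (½)*(-1) = -4 - ½ = -9/2 ≈ -4.5000)
(H*w)*g(-3*(-5)) = (-9/2*27)*(-3 - 3*(-5)) = -243*(-3 + 15)/2 = -243/2*12 = -1458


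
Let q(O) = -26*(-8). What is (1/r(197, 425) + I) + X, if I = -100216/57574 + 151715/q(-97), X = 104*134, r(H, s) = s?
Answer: 37315655683921/2544770800 ≈ 14664.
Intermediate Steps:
X = 13936
q(O) = 208
I = 4356997241/5987696 (I = -100216/57574 + 151715/208 = -100216*1/57574 + 151715*(1/208) = -50108/28787 + 151715/208 = 4356997241/5987696 ≈ 727.66)
(1/r(197, 425) + I) + X = (1/425 + 4356997241/5987696) + 13936 = 1851729815121/2544770800 + 13936 = 37315655683921/2544770800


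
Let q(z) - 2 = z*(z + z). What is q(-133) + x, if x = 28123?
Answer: 63503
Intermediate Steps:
q(z) = 2 + 2*z² (q(z) = 2 + z*(z + z) = 2 + z*(2*z) = 2 + 2*z²)
q(-133) + x = (2 + 2*(-133)²) + 28123 = (2 + 2*17689) + 28123 = (2 + 35378) + 28123 = 35380 + 28123 = 63503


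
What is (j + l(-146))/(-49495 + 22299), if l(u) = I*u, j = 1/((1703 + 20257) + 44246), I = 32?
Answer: 309314431/1800538376 ≈ 0.17179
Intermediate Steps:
j = 1/66206 (j = 1/(21960 + 44246) = 1/66206 ≈ 1.5104e-5)
l(u) = 32*u
(j + l(-146))/(-49495 + 22299) = (1/66206 + 32*(-146))/(-49495 + 22299) = (1/66206 - 4672)/(-27196) = -309314431/66206*(-1/27196) = 309314431/1800538376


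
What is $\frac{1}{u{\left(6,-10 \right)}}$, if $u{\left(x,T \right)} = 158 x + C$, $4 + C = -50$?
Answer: $\frac{1}{894} \approx 0.0011186$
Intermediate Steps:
$C = -54$ ($C = -4 - 50 = -54$)
$u{\left(x,T \right)} = -54 + 158 x$ ($u{\left(x,T \right)} = 158 x - 54 = -54 + 158 x$)
$\frac{1}{u{\left(6,-10 \right)}} = \frac{1}{-54 + 158 \cdot 6} = \frac{1}{-54 + 948} = \frac{1}{894}$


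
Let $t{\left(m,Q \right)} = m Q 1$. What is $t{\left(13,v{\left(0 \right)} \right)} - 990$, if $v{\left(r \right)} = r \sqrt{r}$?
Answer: $-990$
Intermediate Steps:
$v{\left(r \right)} = r^{\frac{3}{2}}$
$t{\left(m,Q \right)} = Q m$ ($t{\left(m,Q \right)} = Q m 1 = Q m$)
$t{\left(13,v{\left(0 \right)} \right)} - 990 = 0^{\frac{3}{2}} \cdot 13 - 990 = 0 \cdot 13 - 990 = 0 - 990 = -990$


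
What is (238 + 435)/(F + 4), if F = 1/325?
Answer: 218725/1301 ≈ 168.12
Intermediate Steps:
F = 1/325 ≈ 0.0030769
(238 + 435)/(F + 4) = (238 + 435)/(1/325 + 4) = 673/(1301/325) = 673*(325/1301) = 218725/1301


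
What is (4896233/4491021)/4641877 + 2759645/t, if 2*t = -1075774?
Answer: -139297031289528238/27150617452328283 ≈ -5.1305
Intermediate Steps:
t = -537887 (t = (½)*(-1075774) = -537887)
(4896233/4491021)/4641877 + 2759645/t = (4896233/4491021)/4641877 + 2759645/(-537887) = (4896233*(1/4491021))*(1/4641877) + 2759645*(-1/537887) = (82987/76119)*(1/4641877) - 394235/76841 = 82987/353335035363 - 394235/76841 = -139297031289528238/27150617452328283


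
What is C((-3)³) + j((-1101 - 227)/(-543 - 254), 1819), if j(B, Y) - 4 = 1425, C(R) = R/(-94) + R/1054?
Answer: 35401381/24769 ≈ 1429.3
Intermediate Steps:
C(R) = -240*R/24769 (C(R) = R*(-1/94) + R*(1/1054) = -R/94 + R/1054 = -240*R/24769)
j(B, Y) = 1429 (j(B, Y) = 4 + 1425 = 1429)
C((-3)³) + j((-1101 - 227)/(-543 - 254), 1819) = -240/24769*(-3)³ + 1429 = -240/24769*(-27) + 1429 = 6480/24769 + 1429 = 35401381/24769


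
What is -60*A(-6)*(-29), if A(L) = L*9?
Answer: -93960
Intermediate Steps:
A(L) = 9*L
-60*A(-6)*(-29) = -540*(-6)*(-29) = -60*(-54)*(-29) = 3240*(-29) = -93960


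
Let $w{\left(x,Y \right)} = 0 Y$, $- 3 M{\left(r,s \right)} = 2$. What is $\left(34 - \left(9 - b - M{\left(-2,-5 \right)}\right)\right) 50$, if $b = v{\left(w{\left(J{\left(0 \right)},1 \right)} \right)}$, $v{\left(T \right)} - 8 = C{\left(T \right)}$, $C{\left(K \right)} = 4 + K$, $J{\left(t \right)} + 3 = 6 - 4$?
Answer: $\frac{5450}{3} \approx 1816.7$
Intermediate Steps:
$M{\left(r,s \right)} = - \frac{2}{3}$ ($M{\left(r,s \right)} = \left(- \frac{1}{3}\right) 2 = - \frac{2}{3}$)
$J{\left(t \right)} = -1$ ($J{\left(t \right)} = -3 + \left(6 - 4\right) = -3 + 2 = -1$)
$w{\left(x,Y \right)} = 0$
$v{\left(T \right)} = 12 + T$ ($v{\left(T \right)} = 8 + \left(4 + T\right) = 12 + T$)
$b = 12$ ($b = 12 + 0 = 12$)
$\left(34 - \left(9 - b - M{\left(-2,-5 \right)}\right)\right) 50 = \left(34 + \left(\left(- \frac{2}{3} + 12\right) - 9\right)\right) 50 = \left(34 + \left(\frac{34}{3} - 9\right)\right) 50 = \left(34 + \frac{7}{3}\right) 50 = \frac{109}{3} \cdot 50 = \frac{5450}{3}$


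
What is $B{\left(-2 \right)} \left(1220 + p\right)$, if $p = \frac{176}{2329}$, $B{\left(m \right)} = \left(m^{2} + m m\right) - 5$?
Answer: $\frac{8524668}{2329} \approx 3660.2$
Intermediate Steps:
$B{\left(m \right)} = -5 + 2 m^{2}$ ($B{\left(m \right)} = \left(m^{2} + m^{2}\right) - 5 = 2 m^{2} - 5 = -5 + 2 m^{2}$)
$p = \frac{176}{2329}$ ($p = 176 \cdot \frac{1}{2329} = \frac{176}{2329} \approx 0.075569$)
$B{\left(-2 \right)} \left(1220 + p\right) = \left(-5 + 2 \left(-2\right)^{2}\right) \left(1220 + \frac{176}{2329}\right) = \left(-5 + 2 \cdot 4\right) \frac{2841556}{2329} = \left(-5 + 8\right) \frac{2841556}{2329} = 3 \cdot \frac{2841556}{2329} = \frac{8524668}{2329}$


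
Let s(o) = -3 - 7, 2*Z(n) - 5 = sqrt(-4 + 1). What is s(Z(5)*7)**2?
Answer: 100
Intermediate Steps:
Z(n) = 5/2 + I*sqrt(3)/2 (Z(n) = 5/2 + sqrt(-4 + 1)/2 = 5/2 + sqrt(-3)/2 = 5/2 + (I*sqrt(3))/2 = 5/2 + I*sqrt(3)/2)
s(o) = -10
s(Z(5)*7)**2 = (-10)**2 = 100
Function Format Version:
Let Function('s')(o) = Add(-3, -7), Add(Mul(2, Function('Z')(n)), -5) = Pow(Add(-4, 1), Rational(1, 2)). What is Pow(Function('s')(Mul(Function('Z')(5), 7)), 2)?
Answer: 100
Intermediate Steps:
Function('Z')(n) = Add(Rational(5, 2), Mul(Rational(1, 2), I, Pow(3, Rational(1, 2)))) (Function('Z')(n) = Add(Rational(5, 2), Mul(Rational(1, 2), Pow(Add(-4, 1), Rational(1, 2)))) = Add(Rational(5, 2), Mul(Rational(1, 2), Pow(-3, Rational(1, 2)))) = Add(Rational(5, 2), Mul(Rational(1, 2), Mul(I, Pow(3, Rational(1, 2))))) = Add(Rational(5, 2), Mul(Rational(1, 2), I, Pow(3, Rational(1, 2)))))
Function('s')(o) = -10
Pow(Function('s')(Mul(Function('Z')(5), 7)), 2) = Pow(-10, 2) = 100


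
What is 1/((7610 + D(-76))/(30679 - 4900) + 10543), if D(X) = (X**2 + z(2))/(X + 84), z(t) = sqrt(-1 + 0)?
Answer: 34494215706048/363683665023390725 - 15864*I/363683665023390725 ≈ 9.4847e-5 - 4.362e-14*I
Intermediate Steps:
z(t) = I (z(t) = sqrt(-1) = I)
D(X) = (I + X**2)/(84 + X) (D(X) = (X**2 + I)/(X + 84) = (I + X**2)/(84 + X))
1/((7610 + D(-76))/(30679 - 4900) + 10543) = 1/((7610 + (I + (-76)**2)/(84 - 76))/(30679 - 4900) + 10543) = 1/((7610 + (I + 5776)/8)/25779 + 10543) = 1/((7610 + (5776 + I)/8)*(1/25779) + 10543) = 1/((7610 + (722 + I/8))*(1/25779) + 10543) = 1/((8332 + I/8)*(1/25779) + 10543) = 1/((8332/25779 + I/206232) + 10543) = 1/(271796329/25779 + I/206232) = 251666496*(271796329/25779 - I/206232)/27975666540260825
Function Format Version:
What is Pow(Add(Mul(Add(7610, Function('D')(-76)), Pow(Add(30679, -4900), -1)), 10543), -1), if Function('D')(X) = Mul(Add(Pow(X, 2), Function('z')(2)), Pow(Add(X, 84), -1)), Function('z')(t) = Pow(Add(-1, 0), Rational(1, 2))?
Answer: Add(Rational(34494215706048, 363683665023390725), Mul(Rational(-15864, 363683665023390725), I)) ≈ Add(9.4847e-5, Mul(-4.3620e-14, I))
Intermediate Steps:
Function('z')(t) = I (Function('z')(t) = Pow(-1, Rational(1, 2)) = I)
Function('D')(X) = Mul(Pow(Add(84, X), -1), Add(I, Pow(X, 2))) (Function('D')(X) = Mul(Add(Pow(X, 2), I), Pow(Add(X, 84), -1)) = Mul(Add(I, Pow(X, 2)), Pow(Add(84, X), -1)) = Mul(Pow(Add(84, X), -1), Add(I, Pow(X, 2))))
Pow(Add(Mul(Add(7610, Function('D')(-76)), Pow(Add(30679, -4900), -1)), 10543), -1) = Pow(Add(Mul(Add(7610, Mul(Pow(Add(84, -76), -1), Add(I, Pow(-76, 2)))), Pow(Add(30679, -4900), -1)), 10543), -1) = Pow(Add(Mul(Add(7610, Mul(Pow(8, -1), Add(I, 5776))), Pow(25779, -1)), 10543), -1) = Pow(Add(Mul(Add(7610, Mul(Rational(1, 8), Add(5776, I))), Rational(1, 25779)), 10543), -1) = Pow(Add(Mul(Add(7610, Add(722, Mul(Rational(1, 8), I))), Rational(1, 25779)), 10543), -1) = Pow(Add(Mul(Add(8332, Mul(Rational(1, 8), I)), Rational(1, 25779)), 10543), -1) = Pow(Add(Add(Rational(8332, 25779), Mul(Rational(1, 206232), I)), 10543), -1) = Pow(Add(Rational(271796329, 25779), Mul(Rational(1, 206232), I)), -1) = Mul(Rational(251666496, 27975666540260825), Add(Rational(271796329, 25779), Mul(Rational(-1, 206232), I)))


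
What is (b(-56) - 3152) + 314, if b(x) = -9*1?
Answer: -2847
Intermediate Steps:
b(x) = -9
(b(-56) - 3152) + 314 = (-9 - 3152) + 314 = -3161 + 314 = -2847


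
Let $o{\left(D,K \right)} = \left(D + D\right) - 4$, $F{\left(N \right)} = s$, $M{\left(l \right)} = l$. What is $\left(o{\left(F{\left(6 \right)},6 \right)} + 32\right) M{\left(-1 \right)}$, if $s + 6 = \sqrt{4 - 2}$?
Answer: $-16 - 2 \sqrt{2} \approx -18.828$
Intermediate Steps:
$s = -6 + \sqrt{2}$ ($s = -6 + \sqrt{4 - 2} = -6 + \sqrt{2} \approx -4.5858$)
$F{\left(N \right)} = -6 + \sqrt{2}$
$o{\left(D,K \right)} = -4 + 2 D$ ($o{\left(D,K \right)} = 2 D - 4 = -4 + 2 D$)
$\left(o{\left(F{\left(6 \right)},6 \right)} + 32\right) M{\left(-1 \right)} = \left(\left(-4 + 2 \left(-6 + \sqrt{2}\right)\right) + 32\right) \left(-1\right) = \left(\left(-4 - \left(12 - 2 \sqrt{2}\right)\right) + 32\right) \left(-1\right) = \left(\left(-16 + 2 \sqrt{2}\right) + 32\right) \left(-1\right) = \left(16 + 2 \sqrt{2}\right) \left(-1\right) = -16 - 2 \sqrt{2}$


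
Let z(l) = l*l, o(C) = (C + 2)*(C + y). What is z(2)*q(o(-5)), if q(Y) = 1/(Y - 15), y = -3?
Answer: 4/9 ≈ 0.44444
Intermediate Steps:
o(C) = (-3 + C)*(2 + C) (o(C) = (C + 2)*(C - 3) = (2 + C)*(-3 + C) = (-3 + C)*(2 + C))
z(l) = l²
q(Y) = 1/(-15 + Y)
z(2)*q(o(-5)) = 2²/(-15 + (-6 + (-5)² - 1*(-5))) = 4/(-15 + (-6 + 25 + 5)) = 4/(-15 + 24) = 4/9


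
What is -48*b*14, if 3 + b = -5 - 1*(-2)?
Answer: 4032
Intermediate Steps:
b = -6 (b = -3 + (-5 - 1*(-2)) = -3 + (-5 + 2) = -3 - 3 = -6)
-48*b*14 = -48*(-6)*14 = -24*(-12)*14 = 288*14 = 4032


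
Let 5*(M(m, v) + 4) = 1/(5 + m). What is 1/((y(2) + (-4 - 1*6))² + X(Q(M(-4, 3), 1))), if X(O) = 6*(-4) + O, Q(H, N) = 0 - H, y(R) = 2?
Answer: 5/219 ≈ 0.022831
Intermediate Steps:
M(m, v) = -4 + 1/(5*(5 + m))
Q(H, N) = -H
X(O) = -24 + O
1/((y(2) + (-4 - 1*6))² + X(Q(M(-4, 3), 1))) = 1/((2 + (-4 - 1*6))² + (-24 - (-99 - 20*(-4))/(5*(5 - 4)))) = 1/((2 + (-4 - 6))² + (-24 - (-99 + 80)/(5*1))) = 1/((2 - 10)² + (-24 - (-19)/5)) = 1/((-8)² + (-24 - 1*(-19/5))) = 1/(64 + (-24 + 19/5)) = 1/(64 - 101/5) = 1/(219/5) = 5/219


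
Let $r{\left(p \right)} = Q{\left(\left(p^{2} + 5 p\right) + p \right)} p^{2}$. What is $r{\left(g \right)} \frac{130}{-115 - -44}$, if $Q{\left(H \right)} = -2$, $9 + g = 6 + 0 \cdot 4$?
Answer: $\frac{2340}{71} \approx 32.958$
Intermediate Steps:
$g = -3$ ($g = -9 + \left(6 + 0 \cdot 4\right) = -9 + \left(6 + 0\right) = -9 + 6 = -3$)
$r{\left(p \right)} = - 2 p^{2}$
$r{\left(g \right)} \frac{130}{-115 - -44} = - 2 \left(-3\right)^{2} \frac{130}{-115 - -44} = \left(-2\right) 9 \frac{130}{-115 + 44} = - 18 \frac{130}{-71} = - 18 \cdot 130 \left(- \frac{1}{71}\right) = \left(-18\right) \left(- \frac{130}{71}\right) = \frac{2340}{71}$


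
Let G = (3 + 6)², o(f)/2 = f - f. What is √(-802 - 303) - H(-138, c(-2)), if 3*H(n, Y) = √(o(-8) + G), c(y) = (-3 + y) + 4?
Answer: -3 + I*√1105 ≈ -3.0 + 33.242*I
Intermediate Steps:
o(f) = 0 (o(f) = 2*(f - f) = 2*0 = 0)
G = 81 (G = 9² = 81)
c(y) = 1 + y
H(n, Y) = 3 (H(n, Y) = √(0 + 81)/3 = √81/3 = (⅓)*9 = 3)
√(-802 - 303) - H(-138, c(-2)) = √(-802 - 303) - 1*3 = √(-1105) - 3 = I*√1105 - 3 = -3 + I*√1105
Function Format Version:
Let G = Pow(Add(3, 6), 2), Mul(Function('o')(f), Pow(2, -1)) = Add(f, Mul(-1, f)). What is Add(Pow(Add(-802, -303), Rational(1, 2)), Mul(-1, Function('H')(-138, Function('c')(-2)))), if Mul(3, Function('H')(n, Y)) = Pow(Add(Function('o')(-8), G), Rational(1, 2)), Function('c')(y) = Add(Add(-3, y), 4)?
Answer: Add(-3, Mul(I, Pow(1105, Rational(1, 2)))) ≈ Add(-3.0000, Mul(33.242, I))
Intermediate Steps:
Function('o')(f) = 0 (Function('o')(f) = Mul(2, Add(f, Mul(-1, f))) = Mul(2, 0) = 0)
G = 81 (G = Pow(9, 2) = 81)
Function('c')(y) = Add(1, y)
Function('H')(n, Y) = 3 (Function('H')(n, Y) = Mul(Rational(1, 3), Pow(Add(0, 81), Rational(1, 2))) = Mul(Rational(1, 3), Pow(81, Rational(1, 2))) = Mul(Rational(1, 3), 9) = 3)
Add(Pow(Add(-802, -303), Rational(1, 2)), Mul(-1, Function('H')(-138, Function('c')(-2)))) = Add(Pow(Add(-802, -303), Rational(1, 2)), Mul(-1, 3)) = Add(Pow(-1105, Rational(1, 2)), -3) = Add(Mul(I, Pow(1105, Rational(1, 2))), -3) = Add(-3, Mul(I, Pow(1105, Rational(1, 2))))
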